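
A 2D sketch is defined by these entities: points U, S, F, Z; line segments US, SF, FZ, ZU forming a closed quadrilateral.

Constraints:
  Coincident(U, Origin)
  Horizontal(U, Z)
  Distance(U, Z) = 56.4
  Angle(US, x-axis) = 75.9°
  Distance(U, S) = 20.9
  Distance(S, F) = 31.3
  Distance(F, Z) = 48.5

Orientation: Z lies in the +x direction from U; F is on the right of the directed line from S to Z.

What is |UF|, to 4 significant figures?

14.11

Checks: |SF| = 31.30 ✓; |FZ| = 48.50 ✓.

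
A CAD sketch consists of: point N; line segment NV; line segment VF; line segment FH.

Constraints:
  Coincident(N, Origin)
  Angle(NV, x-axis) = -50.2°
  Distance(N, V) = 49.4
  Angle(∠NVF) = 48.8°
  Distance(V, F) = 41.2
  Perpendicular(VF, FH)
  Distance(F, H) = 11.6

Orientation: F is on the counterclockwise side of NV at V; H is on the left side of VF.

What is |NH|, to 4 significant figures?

27.00

N is at the origin; NV runs at -50.2° with length 49.4, so V = 49.4·(cos -50.2°, sin -50.2°) = (31.62, -37.95). ∠NVF = 48.8°, so VF runs at -50.2° + (180° − 48.8°) = 81.00° from the x-axis; with |VF| = 41.2, F = V + 41.2·(cos 81.00°, sin 81.00°) = (38.07, 2.740). VF ⟂ FH; with |FH| = 11.6 on the left of VF, H = F + 11.6·(-0.9877, 0.1564) = (26.61, 4.554). Then |NH| = |H − N| = 27.00.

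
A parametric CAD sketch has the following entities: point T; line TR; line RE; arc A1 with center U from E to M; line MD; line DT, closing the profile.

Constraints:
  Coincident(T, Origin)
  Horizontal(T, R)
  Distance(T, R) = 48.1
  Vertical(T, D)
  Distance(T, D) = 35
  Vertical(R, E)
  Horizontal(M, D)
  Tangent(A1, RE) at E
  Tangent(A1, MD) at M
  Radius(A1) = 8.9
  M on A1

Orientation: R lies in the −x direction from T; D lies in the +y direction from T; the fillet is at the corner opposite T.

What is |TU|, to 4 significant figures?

47.09

T and D share the same x with |TD| = 35.0 and D on the +y side, so D = (0.000, 35.00). The virtual corner opposite T is at (-48.10, 35.00). The tangent condition forces UE to be normal to RE and A1 meets MD tangentially, so UM is at right angles to MD, with radius 8.9, so the center U sits 8.9 in from both sides at U = (-39.20, 26.10). Then |TU| = |U − T| = 47.09.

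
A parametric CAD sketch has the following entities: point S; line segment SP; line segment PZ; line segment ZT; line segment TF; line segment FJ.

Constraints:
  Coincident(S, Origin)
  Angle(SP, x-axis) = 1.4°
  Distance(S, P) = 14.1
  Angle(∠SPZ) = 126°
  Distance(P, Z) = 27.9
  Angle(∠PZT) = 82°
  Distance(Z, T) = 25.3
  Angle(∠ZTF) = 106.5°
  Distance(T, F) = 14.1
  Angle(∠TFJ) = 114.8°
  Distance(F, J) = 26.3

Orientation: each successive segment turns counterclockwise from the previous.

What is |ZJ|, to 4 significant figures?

32.32

S is at the origin; SP runs at 1.4° with length 14.1, so P = (14.10, 0.3445). ∠SPZ = 126.0° gives PZ at 55.40° from the x-axis; with |PZ| = 27.9, Z = (29.94, 23.31). ∠PZT = 82.0° gives ZT at 153.4° from the x-axis; with |ZT| = 25.3, T = (7.317, 34.64). ∠ZTF = 106.5° gives TF at -133.1° from the x-axis; with |TF| = 14.1, F = (-2.318, 24.34). ∠TFJ = 114.8° gives FJ at -67.90° from the x-axis; with |FJ| = 26.3, J = (7.577, -0.02469). Then |ZJ| = |J − Z| = 32.32.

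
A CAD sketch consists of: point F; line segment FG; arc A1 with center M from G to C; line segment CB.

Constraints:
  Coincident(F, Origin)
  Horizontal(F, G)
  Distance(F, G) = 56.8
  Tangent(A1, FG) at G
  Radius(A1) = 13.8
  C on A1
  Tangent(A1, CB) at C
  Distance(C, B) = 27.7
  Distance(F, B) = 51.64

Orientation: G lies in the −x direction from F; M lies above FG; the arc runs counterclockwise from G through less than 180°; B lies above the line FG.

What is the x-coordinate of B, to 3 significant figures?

-36.2

F is at the origin; F and G share the same y with |FG| = 56.8 and G on the −x side, so G = (-56.8, 0.00). A1 meets FG tangentially, so MG is at right angles to FG, so M = G + (0, 13.8) = (-56.8, 13.8). Since MC ⟂ CB (tangency), |MB| = √(13.8² + 27.7²) = 30.9 regardless of where C sits on A1. So B lies on both circle(F, 51.64) and circle(M, 30.9); the above-FG intersection is B = (-36.2, 36.9). C is the foot of the tangent from B: C = (-43.5, 10.1).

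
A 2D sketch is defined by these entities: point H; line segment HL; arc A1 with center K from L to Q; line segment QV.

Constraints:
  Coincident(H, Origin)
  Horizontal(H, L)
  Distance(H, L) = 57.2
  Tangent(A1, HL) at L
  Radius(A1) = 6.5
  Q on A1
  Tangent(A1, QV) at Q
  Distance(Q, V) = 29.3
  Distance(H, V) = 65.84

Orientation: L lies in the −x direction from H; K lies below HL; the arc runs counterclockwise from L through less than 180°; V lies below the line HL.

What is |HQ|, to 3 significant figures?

64.0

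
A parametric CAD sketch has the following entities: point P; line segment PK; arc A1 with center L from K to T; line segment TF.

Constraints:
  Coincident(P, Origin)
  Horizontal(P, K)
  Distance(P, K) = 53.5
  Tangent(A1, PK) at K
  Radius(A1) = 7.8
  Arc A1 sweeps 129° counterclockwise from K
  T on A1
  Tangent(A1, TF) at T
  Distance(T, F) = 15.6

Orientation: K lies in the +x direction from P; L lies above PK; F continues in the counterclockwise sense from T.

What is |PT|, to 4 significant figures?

60.90

P is at the origin; P and K share the same y with |PK| = 53.5 and K on the +x side, so K = (53.50, 0.000). Since A1 is tangent to PK there, LK ⟂ PK, so L = K + (0, 7.8) = (53.50, 7.800). On A1, K sits at bearing -90° from L; a 129° counterclockwise sweep puts T at bearing 39°, so T = L + 7.8·(cos 39°, sin 39°) = (59.56, 12.71). Then |PT| = |T − P| = 60.90.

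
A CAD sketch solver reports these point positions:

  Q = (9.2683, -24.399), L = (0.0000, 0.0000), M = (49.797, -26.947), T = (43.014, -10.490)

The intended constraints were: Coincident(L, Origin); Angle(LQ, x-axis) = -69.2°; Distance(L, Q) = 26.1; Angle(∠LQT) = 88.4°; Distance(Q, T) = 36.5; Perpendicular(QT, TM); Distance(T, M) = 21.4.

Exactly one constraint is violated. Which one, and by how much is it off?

Distance(T, M) = 21.4 — off by 3.60.

L = (0.00, 0.00) ✓; LQ at -69.20° ✓; |LQ| = 26.10 ✓; ∠LQT = 88.40° ✓; |QT| = 36.50 ✓; ∠(QT, TM) = 90.00° ✓; |TM| = 17.80 ✗.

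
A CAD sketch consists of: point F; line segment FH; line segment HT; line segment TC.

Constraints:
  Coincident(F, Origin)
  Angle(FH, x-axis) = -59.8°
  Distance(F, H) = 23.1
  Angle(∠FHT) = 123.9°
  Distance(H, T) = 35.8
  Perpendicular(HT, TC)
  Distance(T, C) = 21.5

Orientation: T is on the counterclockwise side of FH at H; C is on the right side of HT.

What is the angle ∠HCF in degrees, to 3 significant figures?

8.89°

F is at the origin; FH runs at -59.8° with length 23.1, so H = 23.1·(cos -59.8°, sin -59.8°) = (11.6, -20.0). ∠FHT = 123.9°, so HT runs at -59.8° + (180° − 123.9°) = -3.70° from the x-axis; with |HT| = 35.8, T = H + 35.8·(cos -3.70°, sin -3.70°) = (47.3, -22.3). HT ⟂ TC; with |TC| = 21.5 on the right of HT, C = T + 21.5·(-0.0645, -0.998) = (46.0, -43.7). Then cos ∠HCF = CH·CF / (|CH||CF|), giving 8.89°.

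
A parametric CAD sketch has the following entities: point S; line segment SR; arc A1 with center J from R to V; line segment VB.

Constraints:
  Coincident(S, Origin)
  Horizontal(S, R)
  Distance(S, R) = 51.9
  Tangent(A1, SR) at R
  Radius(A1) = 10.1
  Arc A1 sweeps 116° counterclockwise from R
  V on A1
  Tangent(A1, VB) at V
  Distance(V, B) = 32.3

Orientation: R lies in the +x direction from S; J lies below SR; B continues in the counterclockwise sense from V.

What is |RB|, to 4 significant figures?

43.85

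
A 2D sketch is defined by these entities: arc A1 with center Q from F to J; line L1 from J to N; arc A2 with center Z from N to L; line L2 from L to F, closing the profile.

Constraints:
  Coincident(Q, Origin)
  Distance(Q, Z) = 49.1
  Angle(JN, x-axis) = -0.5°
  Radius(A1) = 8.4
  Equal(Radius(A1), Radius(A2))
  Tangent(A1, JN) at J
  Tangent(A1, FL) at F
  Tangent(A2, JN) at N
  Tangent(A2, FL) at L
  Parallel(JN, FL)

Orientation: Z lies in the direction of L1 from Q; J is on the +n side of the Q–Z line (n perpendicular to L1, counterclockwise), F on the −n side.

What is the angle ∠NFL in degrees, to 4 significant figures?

18.89°

The slot axis is L1's direction at -0.5°, so u = (cos -0.5°, sin -0.5°) = (1.000, -0.008727) and n = (−sin -0.5°, cos -0.5°) = (0.008727, 1.000). Q is at the origin and Z lies 49.1 along u from Q, so Z = 49.1·u = (49.10, -0.4285). Tangency of A1 to both parallel lines with radius 8.4 puts J and F at Q ± 8.4·n: J = (0.07330, 8.400), F = (-0.07330, -8.400). Equal radii place N and L the same way about Z: N = Z + 8.4·n = (49.17, 7.971), L = Z − 8.4·n = (49.02, -8.828). Then cos ∠NFL = FN·FL / (|FN||FL|), giving 18.89°.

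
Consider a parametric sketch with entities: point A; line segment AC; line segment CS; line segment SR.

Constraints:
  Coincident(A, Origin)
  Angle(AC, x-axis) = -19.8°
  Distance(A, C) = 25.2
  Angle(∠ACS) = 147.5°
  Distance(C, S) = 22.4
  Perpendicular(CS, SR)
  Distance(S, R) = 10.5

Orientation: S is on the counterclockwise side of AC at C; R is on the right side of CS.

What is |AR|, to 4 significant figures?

49.84

∠ACS = 147.5°, so CS runs at -19.8° + (180° − 147.5°) = 12.70° from the x-axis; with |CS| = 22.4, S = C + 22.4·(cos 12.70°, sin 12.70°) = (45.56, -3.612). CS ⟂ SR; with |SR| = 10.5 on the right of CS, R = S + 10.5·(0.2198, -0.9755) = (47.87, -13.85). Then |AR| = |R − A| = 49.84.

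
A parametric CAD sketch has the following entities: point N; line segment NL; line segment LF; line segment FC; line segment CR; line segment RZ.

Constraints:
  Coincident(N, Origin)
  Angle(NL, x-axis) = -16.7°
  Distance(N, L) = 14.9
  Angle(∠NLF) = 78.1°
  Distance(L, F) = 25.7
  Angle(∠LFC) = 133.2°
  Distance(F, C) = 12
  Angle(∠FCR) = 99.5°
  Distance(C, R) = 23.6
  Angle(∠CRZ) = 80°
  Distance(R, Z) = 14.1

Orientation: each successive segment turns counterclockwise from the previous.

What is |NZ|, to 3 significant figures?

7.44

N is at the origin; NL runs at -16.7° with length 14.9, so L = (14.3, -4.28). ∠NLF = 78.1° gives LF at 85.2° from the x-axis; with |LF| = 25.7, F = (16.4, 21.3). ∠LFC = 133.2° gives FC at 132° from the x-axis; with |FC| = 12.0, C = (8.39, 30.2). ∠FCR = 99.5° gives CR at -148° from the x-axis; with |CR| = 23.6, R = (-11.5, 17.6). ∠CRZ = 80.0° gives RZ at -47.5° from the x-axis; with |RZ| = 14.1, Z = (-1.99, 7.17). Then |NZ| = |Z − N| = 7.44.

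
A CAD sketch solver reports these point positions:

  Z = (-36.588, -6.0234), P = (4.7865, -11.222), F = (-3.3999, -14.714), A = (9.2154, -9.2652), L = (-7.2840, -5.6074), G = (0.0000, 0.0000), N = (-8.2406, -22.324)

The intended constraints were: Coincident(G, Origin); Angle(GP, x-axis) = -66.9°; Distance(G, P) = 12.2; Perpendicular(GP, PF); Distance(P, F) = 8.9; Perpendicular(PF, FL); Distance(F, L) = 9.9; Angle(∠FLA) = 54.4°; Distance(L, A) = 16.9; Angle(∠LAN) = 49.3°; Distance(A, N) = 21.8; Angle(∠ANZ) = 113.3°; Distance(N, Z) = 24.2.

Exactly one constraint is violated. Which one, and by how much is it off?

Distance(N, Z) = 24.2 — off by 8.50.

G = (0.00, 0.00) ✓; GP at -66.90° ✓; |GP| = 12.20 ✓; ∠(GP, PF) = 90.00° ✓; |PF| = 8.900 ✓; ∠(PF, FL) = 90.00° ✓; |FL| = 9.900 ✓; ∠FLA = 54.40° ✓; |LA| = 16.90 ✓; ∠LAN = 49.30° ✓; |AN| = 21.80 ✓; ∠ANZ = 113.3° ✓; |NZ| = 32.70 ✗.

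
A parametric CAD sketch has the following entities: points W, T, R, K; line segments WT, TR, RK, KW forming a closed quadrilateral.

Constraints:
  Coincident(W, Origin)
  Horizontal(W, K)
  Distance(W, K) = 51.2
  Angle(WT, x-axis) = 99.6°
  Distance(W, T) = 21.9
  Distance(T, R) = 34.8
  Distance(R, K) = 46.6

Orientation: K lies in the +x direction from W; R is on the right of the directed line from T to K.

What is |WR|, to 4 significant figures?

13.30

W is at the origin; WK is horizontal with |WK| = 51.2 and K in +x, so K = (51.2, 0). WT runs at 99.6° with |WT| = 21.9, so T = (-3.652, 21.59). R is determined by |TR| = 34.8 and |RK| = 46.6 together: it lies at the intersection of circle(T, 34.8) and circle(K, 46.6). With |TK| = 58.95, the foot of the radical line on TK is 21.33 from T and the perpendicular offset is √(34.8² − 21.33²) = 27.50. Taking the right-of-TK solution: R = (6.120, -11.81).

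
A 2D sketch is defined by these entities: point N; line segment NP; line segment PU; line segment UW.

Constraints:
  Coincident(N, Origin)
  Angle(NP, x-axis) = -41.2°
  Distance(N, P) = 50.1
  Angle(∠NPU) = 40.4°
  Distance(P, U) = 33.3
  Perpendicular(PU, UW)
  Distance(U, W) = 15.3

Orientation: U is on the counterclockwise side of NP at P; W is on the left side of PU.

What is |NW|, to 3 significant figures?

17.8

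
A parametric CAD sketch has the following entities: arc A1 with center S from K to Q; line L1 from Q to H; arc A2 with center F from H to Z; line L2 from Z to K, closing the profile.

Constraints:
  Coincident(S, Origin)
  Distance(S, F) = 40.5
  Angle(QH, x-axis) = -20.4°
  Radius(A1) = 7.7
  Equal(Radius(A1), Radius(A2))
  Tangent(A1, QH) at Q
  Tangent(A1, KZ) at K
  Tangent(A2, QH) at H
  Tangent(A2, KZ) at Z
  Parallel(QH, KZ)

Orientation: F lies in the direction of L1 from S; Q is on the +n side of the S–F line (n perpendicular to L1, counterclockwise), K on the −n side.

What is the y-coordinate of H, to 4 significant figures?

-6.900

Tangency of A1 to both parallel lines with radius 7.7 puts Q and K at S ± 7.7·n: Q = (2.684, 7.217), K = (-2.684, -7.217). Equal radii place H and Z the same way about F: H = F + 7.7·n = (40.64, -6.900), Z = F − 7.7·n = (35.28, -21.33). So H.y = -6.900.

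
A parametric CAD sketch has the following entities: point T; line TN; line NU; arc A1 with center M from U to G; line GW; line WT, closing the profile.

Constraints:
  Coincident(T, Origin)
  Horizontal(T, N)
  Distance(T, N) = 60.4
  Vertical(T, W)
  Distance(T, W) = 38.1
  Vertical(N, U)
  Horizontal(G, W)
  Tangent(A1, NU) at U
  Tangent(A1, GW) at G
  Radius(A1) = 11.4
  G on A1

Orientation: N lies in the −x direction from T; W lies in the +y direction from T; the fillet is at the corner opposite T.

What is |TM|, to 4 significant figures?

55.80

TW is vertical with |TW| = 38.1 and W on the +y side, so W = (0.000, 38.10). The virtual corner opposite T is at (-60.40, 38.10). A1 meets NU tangentially, so MU is at right angles to NU and the tangent condition forces MG to be normal to GW, with radius 11.4, so the center M sits 11.4 in from both sides at M = (-49.00, 26.70). Then |TM| = |M − T| = 55.80.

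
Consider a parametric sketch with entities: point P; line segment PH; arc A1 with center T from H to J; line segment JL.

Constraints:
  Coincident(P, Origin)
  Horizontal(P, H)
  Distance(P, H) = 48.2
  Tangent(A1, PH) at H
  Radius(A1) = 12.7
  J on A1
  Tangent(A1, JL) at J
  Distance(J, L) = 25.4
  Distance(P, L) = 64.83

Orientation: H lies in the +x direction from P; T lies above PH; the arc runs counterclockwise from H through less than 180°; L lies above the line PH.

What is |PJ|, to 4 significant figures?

62.45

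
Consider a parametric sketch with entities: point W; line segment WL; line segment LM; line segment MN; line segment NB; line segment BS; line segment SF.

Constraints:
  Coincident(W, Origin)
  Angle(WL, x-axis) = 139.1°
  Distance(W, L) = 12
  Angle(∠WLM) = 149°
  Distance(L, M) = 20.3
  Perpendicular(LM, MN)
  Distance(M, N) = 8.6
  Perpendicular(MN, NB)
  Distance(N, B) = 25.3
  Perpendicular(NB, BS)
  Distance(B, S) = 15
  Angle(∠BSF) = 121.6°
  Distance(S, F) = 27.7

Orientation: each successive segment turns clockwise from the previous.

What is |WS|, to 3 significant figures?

13.6

The perpendicularity gives NB at right angles to MN, so NB runs at -71.9°; with |NB| = 25.3, B = (0.658, 5.78). NB is perpendicular to BS, so BS runs at -162°; with |BS| = 15.0, S = (-13.6, 1.12). Then |WS| = |S − W| = 13.6.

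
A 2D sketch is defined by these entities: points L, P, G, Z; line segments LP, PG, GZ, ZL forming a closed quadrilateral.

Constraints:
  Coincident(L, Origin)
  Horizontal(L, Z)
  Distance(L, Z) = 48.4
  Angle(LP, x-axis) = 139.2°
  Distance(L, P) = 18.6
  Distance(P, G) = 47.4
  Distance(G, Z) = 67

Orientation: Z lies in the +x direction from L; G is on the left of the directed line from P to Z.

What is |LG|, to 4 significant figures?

54.49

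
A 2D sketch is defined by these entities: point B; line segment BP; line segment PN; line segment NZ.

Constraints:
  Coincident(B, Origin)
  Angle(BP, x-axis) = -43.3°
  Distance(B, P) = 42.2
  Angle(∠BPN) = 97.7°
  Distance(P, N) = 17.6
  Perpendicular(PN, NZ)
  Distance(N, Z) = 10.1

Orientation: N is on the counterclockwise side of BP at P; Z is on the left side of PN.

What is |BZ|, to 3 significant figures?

39.3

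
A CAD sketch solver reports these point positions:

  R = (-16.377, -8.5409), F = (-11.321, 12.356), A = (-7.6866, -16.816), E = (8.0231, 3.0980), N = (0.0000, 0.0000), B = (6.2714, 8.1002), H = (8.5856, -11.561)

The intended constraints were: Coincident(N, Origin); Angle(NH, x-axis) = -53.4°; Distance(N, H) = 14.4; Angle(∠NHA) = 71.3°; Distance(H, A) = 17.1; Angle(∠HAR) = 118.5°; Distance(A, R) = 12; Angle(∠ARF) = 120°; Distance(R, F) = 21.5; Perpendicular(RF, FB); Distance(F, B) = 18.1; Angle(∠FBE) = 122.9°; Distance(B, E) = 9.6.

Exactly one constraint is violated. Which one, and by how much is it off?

Distance(B, E) = 9.6 — off by 4.30.

N = (0.00, 0.00) ✓; NH at -53.40° ✓; |NH| = 14.40 ✓; ∠NHA = 71.30° ✓; |HA| = 17.10 ✓; ∠HAR = 118.5° ✓; |AR| = 12.00 ✓; ∠ARF = 120.0° ✓; |RF| = 21.50 ✓; ∠(RF, FB) = 90.00° ✓; |FB| = 18.10 ✓; ∠FBE = 122.9° ✓; |BE| = 5.300 ✗.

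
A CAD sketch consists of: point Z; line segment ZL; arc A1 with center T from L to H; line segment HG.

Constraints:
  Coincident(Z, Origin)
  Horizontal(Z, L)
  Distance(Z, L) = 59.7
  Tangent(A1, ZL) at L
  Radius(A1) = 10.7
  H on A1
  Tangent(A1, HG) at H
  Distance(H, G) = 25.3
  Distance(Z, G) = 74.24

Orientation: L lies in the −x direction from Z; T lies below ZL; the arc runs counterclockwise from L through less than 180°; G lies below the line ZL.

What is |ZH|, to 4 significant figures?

71.33

Checks: Z.y = 0.00, L.y = 0.00 ✓; |TH| = 10.70 ✓; ∠(TH, HG) = 90.00° ✓; |HG| = 25.30 ✓; |ZG| = 74.24 ✓.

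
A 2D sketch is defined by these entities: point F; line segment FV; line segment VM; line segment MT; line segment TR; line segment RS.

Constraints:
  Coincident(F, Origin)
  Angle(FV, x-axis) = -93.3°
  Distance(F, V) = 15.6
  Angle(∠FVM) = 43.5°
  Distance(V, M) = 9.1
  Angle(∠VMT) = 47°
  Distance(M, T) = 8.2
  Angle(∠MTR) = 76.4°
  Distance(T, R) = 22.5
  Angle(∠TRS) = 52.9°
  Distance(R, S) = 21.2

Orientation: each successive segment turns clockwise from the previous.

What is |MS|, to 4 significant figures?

11.85

F is at the origin; FV runs at -93.3° with length 15.6, so V = (-0.8980, -15.57). ∠FVM = 43.5° gives VM at 130.2° from the x-axis; with |VM| = 9.1, M = (-6.772, -8.624). ∠VMT = 47.0° gives MT at -2.800° from the x-axis; with |MT| = 8.2, T = (1.419, -9.024). ∠MTR = 76.4° gives TR at -106.4° from the x-axis; with |TR| = 22.5, R = (-4.934, -30.61). ∠TRS = 52.9° gives RS at 126.5° from the x-axis; with |RS| = 21.2, S = (-17.54, -13.57). Then |MS| = |S − M| = 11.85.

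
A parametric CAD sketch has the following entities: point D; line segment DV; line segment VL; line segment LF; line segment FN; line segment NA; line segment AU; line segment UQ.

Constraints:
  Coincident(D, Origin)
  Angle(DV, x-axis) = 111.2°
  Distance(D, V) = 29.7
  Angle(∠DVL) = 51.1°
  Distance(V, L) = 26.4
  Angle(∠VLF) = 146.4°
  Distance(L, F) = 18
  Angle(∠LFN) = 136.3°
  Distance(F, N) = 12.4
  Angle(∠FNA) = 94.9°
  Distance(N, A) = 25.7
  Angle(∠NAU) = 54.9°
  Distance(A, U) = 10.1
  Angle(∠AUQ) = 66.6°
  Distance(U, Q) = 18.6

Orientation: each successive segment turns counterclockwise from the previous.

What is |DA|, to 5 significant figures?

6.7846

D is at the origin; DV runs at 111.2° with length 29.7, so V = (-10.740, 27.690). ∠DVL = 51.1° gives VL at -119.90° from the x-axis; with |VL| = 26.4, L = (-23.900, 4.8039). ∠VLF = 146.4° gives LF at -86.300° from the x-axis; with |LF| = 18.0, F = (-22.739, -13.159). ∠LFN = 136.3° gives FN at -42.600° from the x-axis; with |FN| = 12.4, N = (-13.611, -21.552). ∠FNA = 94.9° gives NA at 42.500° from the x-axis; with |NA| = 25.7, A = (5.3369, -4.1891). Then |DA| = |A − D| = 6.7846.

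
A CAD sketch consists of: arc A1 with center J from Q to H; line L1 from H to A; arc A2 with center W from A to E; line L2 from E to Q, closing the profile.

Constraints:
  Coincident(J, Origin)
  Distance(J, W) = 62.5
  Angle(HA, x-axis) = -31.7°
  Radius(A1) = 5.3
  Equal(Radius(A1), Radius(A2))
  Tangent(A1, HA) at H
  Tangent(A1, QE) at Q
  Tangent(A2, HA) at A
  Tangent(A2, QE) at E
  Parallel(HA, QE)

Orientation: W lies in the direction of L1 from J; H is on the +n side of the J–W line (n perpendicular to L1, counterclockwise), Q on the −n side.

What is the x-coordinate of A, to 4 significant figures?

55.96

The slot axis is L1's direction at -31.7°, so u = (cos -31.7°, sin -31.7°) = (0.8508, -0.5255) and n = (−sin -31.7°, cos -31.7°) = (0.5255, 0.8508). J is at the origin and W lies 62.5 along u from J, so W = 62.5·u = (53.18, -32.84). Tangency of A1 to both parallel lines with radius 5.3 puts H and Q at J ± 5.3·n: H = (2.785, 4.509), Q = (-2.785, -4.509). Equal radii place A and E the same way about W: A = W + 5.3·n = (55.96, -28.33), E = W − 5.3·n = (50.39, -37.35). So A.x = 55.96.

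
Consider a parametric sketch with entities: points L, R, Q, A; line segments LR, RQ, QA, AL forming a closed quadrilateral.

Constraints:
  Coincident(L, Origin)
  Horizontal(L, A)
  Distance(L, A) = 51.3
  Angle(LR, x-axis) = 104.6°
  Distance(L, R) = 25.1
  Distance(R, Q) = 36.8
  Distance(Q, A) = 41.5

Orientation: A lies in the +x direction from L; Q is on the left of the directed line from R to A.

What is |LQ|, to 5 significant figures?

45.339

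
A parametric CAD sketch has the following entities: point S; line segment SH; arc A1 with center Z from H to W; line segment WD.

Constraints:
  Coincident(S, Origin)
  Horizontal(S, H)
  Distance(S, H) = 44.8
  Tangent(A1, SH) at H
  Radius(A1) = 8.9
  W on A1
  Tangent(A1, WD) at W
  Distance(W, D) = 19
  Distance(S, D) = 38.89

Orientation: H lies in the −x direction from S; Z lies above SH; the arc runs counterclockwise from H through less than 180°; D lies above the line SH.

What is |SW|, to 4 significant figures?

36.85

Checks: |SH| = 44.80 ✓; |ZW| = 8.900 ✓; ∠(ZW, WD) = 90.00° ✓; |WD| = 19.00 ✓; |SD| = 38.89 ✓.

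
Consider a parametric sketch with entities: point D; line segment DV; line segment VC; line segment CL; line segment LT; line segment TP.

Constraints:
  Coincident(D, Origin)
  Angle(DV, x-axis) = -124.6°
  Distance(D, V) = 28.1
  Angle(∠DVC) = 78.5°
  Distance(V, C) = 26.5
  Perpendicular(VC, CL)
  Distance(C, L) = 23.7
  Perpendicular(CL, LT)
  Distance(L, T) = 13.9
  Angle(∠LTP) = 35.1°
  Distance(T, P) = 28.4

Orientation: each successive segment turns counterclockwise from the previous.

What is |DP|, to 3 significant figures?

36.3

D is at the origin; DV runs at -124.6° with length 28.1, so V = (-16.0, -23.1). ∠DVC = 78.5° gives VC at -23.1° from the x-axis; with |VC| = 26.5, C = (8.42, -33.5). VC is perpendicular to CL, so CL runs at 66.9°; with |CL| = 23.7, L = (17.7, -11.7). CL is perpendicular to LT, so LT runs at 157°; with |LT| = 13.9, T = (4.93, -6.27). ∠LTP = 35.1° gives TP at -58.2° from the x-axis; with |TP| = 28.4, P = (19.9, -30.4). Then |DP| = |P − D| = 36.3.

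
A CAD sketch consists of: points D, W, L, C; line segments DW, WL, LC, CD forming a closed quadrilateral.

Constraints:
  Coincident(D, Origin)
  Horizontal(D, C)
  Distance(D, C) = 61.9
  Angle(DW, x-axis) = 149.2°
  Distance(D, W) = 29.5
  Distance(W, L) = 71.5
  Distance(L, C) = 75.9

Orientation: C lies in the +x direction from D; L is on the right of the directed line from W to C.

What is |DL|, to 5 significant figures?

50.025

Checks: |WL| = 71.50 ✓; |LC| = 75.90 ✓.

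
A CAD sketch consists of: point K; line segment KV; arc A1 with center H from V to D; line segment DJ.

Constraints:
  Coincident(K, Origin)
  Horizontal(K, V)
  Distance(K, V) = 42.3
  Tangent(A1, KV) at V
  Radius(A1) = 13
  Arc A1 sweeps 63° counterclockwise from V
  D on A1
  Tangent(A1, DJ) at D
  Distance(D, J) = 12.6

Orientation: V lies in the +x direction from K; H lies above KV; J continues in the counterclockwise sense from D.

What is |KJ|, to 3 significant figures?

62.4

K is at the origin; K and V share the same y with |KV| = 42.3 and V on the +x side, so V = (42.3, 0.00). The tangent condition forces HV to be normal to KV, so H = V + (0, 13) = (42.3, 13.0). On A1, V sits at bearing -90° from H; a 63° counterclockwise sweep puts D at bearing -27°, so D = H + 13.0·(cos -27°, sin -27°) = (53.9, 7.10). Tangency of A1 to DJ means the radius HD is perpendicular to DJ, so DJ runs along (−sin -27°, cos -27°); with |DJ| = 12.6, J = (59.6, 18.3). Then |KJ| = |J − K| = 62.4.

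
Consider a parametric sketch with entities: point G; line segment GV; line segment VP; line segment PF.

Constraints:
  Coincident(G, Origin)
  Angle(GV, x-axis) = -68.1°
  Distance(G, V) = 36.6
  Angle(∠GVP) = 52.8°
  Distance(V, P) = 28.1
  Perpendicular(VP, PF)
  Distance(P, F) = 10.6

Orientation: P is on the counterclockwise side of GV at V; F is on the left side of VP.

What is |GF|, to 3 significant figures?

19.5

G is at the origin; GV runs at -68.1° with length 36.6, so V = 36.6·(cos -68.1°, sin -68.1°) = (13.7, -34.0). ∠GVP = 52.8°, so VP runs at -68.1° + (180° − 52.8°) = 59.1° from the x-axis; with |VP| = 28.1, P = V + 28.1·(cos 59.1°, sin 59.1°) = (28.1, -9.85). VP is perpendicular to PF; with |PF| = 10.6 on the left of VP, F = P + 10.6·(-0.858, 0.514) = (19.0, -4.40). Then |GF| = |F − G| = 19.5.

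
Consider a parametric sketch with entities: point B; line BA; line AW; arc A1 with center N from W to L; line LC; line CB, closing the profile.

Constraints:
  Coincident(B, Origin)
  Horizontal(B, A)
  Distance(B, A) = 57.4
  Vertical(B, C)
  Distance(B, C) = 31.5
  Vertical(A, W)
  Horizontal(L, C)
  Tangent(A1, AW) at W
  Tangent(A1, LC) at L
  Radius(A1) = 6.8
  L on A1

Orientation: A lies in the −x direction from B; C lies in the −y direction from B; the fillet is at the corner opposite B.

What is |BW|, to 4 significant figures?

62.49

B is at the origin; BA is horizontal with |BA| = 57.4 and A on the −x side, so A = (-57.40, 0.000). B and C share the same x with |BC| = 31.5 and C on the −y side, so C = (0.000, -31.50). The virtual corner opposite B is at (-57.40, -31.50). The tangent condition forces NW to be normal to AW and A1 meets LC tangentially, so NL is at right angles to LC, with radius 6.8, so the center N sits 6.8 in from both sides at N = (-50.60, -24.70). That places the tangent points at W = (-57.40, -24.70) on AW and L = (-50.60, -31.50) on LC. Then |BW| = |W − B| = 62.49.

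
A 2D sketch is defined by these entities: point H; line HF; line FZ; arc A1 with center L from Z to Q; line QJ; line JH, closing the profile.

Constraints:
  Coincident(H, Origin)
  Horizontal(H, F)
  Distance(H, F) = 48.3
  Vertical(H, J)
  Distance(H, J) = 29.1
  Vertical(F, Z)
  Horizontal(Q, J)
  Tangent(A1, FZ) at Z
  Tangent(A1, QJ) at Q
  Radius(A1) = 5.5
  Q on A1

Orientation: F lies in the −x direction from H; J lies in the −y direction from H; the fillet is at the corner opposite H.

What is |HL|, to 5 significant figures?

48.875

H is at the origin; HF is horizontal with |HF| = 48.3 and F on the −x side, so F = (-48.300, 0.0000). H and J share the same x with |HJ| = 29.1 and J on the −y side, so J = (0.0000, -29.100). The virtual corner opposite H is at (-48.300, -29.100). Since A1 is tangent to FZ there, LZ ⟂ FZ and since A1 is tangent to QJ there, LQ ⟂ QJ, with radius 5.5, so the center L sits 5.5 in from both sides at L = (-42.800, -23.600). Then |HL| = |L − H| = 48.875.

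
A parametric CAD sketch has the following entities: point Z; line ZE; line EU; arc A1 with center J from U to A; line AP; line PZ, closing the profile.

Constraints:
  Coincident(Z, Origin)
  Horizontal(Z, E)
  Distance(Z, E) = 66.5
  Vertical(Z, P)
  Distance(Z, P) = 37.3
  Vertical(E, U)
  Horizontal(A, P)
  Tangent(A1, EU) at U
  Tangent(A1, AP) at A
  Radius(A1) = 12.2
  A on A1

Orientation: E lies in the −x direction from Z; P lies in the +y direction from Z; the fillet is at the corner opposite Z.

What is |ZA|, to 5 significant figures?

65.877

Z is at the origin; Z and E share the same y with |ZE| = 66.5 and E on the −x side, so E = (-66.500, 0.0000). ZP is vertical with |ZP| = 37.3 and P on the +y side, so P = (0.0000, 37.300). The virtual corner opposite Z is at (-66.500, 37.300). Since A1 is tangent to EU there, JU ⟂ EU and tangency of A1 to AP means the radius JA is perpendicular to AP, with radius 12.2, so the center J sits 12.2 in from both sides at J = (-54.300, 25.100). That places the tangent points at U = (-66.500, 25.100) on EU and A = (-54.300, 37.300) on AP. Then |ZA| = |A − Z| = 65.877.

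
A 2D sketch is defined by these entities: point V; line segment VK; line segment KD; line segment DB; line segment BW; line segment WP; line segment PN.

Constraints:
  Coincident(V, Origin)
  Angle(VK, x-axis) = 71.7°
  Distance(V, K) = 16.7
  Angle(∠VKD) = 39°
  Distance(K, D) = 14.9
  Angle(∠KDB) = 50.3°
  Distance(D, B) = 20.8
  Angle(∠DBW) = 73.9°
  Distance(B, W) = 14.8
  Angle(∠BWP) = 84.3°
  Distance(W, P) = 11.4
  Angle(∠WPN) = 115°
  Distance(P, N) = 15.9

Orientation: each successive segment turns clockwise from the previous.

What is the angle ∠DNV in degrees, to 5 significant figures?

122.48°

V is at the origin; VK runs at 71.7° with length 16.7, so K = (5.2437, 15.855). ∠VKD = 39.0° gives KD at -69.300° from the x-axis; with |KD| = 14.9, D = (10.510, 1.9173). ∠KDB = 50.3° gives DB at 161.00° from the x-axis; with |DB| = 20.8, B = (-9.1563, 8.6891). ∠DBW = 73.9° gives BW at 54.900° from the x-axis; with |BW| = 14.8, W = (-0.64626, 20.798). ∠BWP = 84.3° gives WP at -40.800° from the x-axis; with |WP| = 11.4, P = (7.9835, 13.349). ∠WPN = 115.0° gives PN at -105.80° from the x-axis; with |PN| = 15.9, N = (3.6542, -1.9505). Then cos ∠DNV = ND·NV / (|ND||NV|), giving 122.48°.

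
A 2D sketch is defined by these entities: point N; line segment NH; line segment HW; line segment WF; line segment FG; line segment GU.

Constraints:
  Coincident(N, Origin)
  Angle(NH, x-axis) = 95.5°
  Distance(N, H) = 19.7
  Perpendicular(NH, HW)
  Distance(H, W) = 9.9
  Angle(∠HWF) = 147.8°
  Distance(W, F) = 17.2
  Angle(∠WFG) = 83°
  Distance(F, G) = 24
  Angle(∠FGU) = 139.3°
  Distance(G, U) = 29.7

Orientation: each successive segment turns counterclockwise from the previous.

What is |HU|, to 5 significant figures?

38.540

N is at the origin; NH runs at 95.5° with length 19.7, so H = (-1.8882, 19.609). NH is perpendicular to HW, so HW runs at -174.50°; with |HW| = 9.9, W = (-11.743, 18.660). ∠HWF = 147.8° gives WF at -142.30° from the x-axis; with |WF| = 17.2, F = (-25.352, 8.1422). ∠WFG = 83.0° gives FG at -45.300° from the x-axis; with |FG| = 24.0, G = (-8.4702, -8.9170). ∠FGU = 139.3° gives GU at -4.6000° from the x-axis; with |GU| = 29.7, U = (21.134, -11.299). Then |HU| = |U − H| = 38.540.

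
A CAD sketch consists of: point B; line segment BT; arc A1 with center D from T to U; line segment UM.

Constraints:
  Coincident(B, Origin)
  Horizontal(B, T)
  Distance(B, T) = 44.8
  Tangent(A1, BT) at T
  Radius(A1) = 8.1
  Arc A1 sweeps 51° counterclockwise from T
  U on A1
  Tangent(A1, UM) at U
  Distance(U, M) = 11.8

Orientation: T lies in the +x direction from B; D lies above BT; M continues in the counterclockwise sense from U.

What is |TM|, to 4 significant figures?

18.34

B is at the origin; B and T share the same y with |BT| = 44.8 and T on the +x side, so T = (44.80, 0.000). Since A1 is tangent to BT there, DT ⟂ BT, so D = T + (0, 8.1) = (44.80, 8.100). On A1, T sits at bearing -90° from D; a 51° counterclockwise sweep puts U at bearing -39°, so U = D + 8.1·(cos -39°, sin -39°) = (51.09, 3.003). A1 meets UM tangentially, so DU is at right angles to UM, so UM runs along (−sin -39°, cos -39°); with |UM| = 11.8, M = (58.52, 12.17). Then |TM| = |M − T| = 18.34.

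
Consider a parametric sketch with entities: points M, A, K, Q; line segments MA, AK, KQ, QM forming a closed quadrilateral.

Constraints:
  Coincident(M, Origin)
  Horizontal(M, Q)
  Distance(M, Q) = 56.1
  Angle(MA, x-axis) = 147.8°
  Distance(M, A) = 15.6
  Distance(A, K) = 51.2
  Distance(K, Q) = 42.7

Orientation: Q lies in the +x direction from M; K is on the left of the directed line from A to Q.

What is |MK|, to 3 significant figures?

46.2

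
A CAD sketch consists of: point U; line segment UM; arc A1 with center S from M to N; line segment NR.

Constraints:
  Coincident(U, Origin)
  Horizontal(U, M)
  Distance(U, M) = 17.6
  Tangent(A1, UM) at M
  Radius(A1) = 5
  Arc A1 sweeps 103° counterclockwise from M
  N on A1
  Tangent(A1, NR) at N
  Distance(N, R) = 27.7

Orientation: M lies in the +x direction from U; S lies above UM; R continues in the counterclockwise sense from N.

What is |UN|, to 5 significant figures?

23.292

U is at the origin; U and M share the same y with |UM| = 17.6 and M on the +x side, so M = (17.600, 0.0000). Since A1 is tangent to UM there, SM ⟂ UM, so S = M + (0, 5) = (17.600, 5.0000). On A1, M sits at bearing -90° from S; a 103° counterclockwise sweep puts N at bearing 13°, so N = S + 5.0·(cos 13°, sin 13°) = (22.472, 6.1248). Then |UN| = |N − U| = 23.292.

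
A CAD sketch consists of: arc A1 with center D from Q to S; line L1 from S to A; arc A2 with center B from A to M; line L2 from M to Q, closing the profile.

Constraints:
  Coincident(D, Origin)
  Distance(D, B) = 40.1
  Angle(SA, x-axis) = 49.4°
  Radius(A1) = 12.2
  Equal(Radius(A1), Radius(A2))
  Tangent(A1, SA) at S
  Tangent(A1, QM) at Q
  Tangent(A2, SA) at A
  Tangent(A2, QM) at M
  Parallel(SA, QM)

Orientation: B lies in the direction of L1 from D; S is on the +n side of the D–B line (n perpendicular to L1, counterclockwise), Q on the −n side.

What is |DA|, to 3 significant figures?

41.9

Tangency of A1 to both parallel lines with radius 12.2 puts S and Q at D ± 12.2·n: S = (-9.26, 7.94), Q = (9.26, -7.94). Equal radii place A and M the same way about B: A = B + 12.2·n = (16.8, 38.4), M = B − 12.2·n = (35.4, 22.5). Then |DA| = |A − D| = 41.9.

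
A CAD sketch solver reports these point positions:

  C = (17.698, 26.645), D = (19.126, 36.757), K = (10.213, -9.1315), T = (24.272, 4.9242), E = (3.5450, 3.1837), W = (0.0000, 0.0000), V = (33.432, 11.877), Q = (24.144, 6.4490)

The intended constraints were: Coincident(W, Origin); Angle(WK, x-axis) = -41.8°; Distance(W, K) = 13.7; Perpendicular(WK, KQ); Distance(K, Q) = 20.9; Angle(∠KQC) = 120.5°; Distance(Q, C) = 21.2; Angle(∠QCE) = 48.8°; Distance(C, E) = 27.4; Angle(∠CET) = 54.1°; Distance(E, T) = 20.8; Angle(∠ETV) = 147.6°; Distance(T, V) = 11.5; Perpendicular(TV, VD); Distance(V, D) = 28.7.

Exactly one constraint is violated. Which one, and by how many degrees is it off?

Perpendicular(TV, VD) — off by 7.30°.

W = (0.00, 0.00) ✓; WK at -41.80° ✓; |WK| = 13.70 ✓; ∠(WK, KQ) = 90.00° ✓; |KQ| = 20.90 ✓; ∠KQC = 120.5° ✓; |QC| = 21.20 ✓; ∠QCE = 48.80° ✓; |CE| = 27.40 ✓; ∠CET = 54.10° ✓; |ET| = 20.80 ✓; ∠ETV = 147.6° ✓; |TV| = 11.50 ✓; ∠(TV, VD) = 82.70° ✗; |VD| = 28.70 ✓.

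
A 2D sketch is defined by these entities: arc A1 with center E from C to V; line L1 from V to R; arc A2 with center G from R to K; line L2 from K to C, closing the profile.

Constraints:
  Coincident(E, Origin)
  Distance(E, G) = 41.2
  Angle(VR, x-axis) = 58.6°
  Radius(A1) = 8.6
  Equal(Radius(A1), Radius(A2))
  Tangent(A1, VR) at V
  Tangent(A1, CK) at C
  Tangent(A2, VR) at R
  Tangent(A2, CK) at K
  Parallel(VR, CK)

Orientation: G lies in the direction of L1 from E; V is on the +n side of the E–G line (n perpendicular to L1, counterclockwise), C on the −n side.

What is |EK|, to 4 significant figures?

42.09

The slot axis is L1's direction at 58.6°, so u = (cos 58.6°, sin 58.6°) = (0.5210, 0.8536) and n = (−sin 58.6°, cos 58.6°) = (-0.8536, 0.5210). E is at the origin and G lies 41.2 along u from E, so G = 41.2·u = (21.47, 35.17). Tangency of A1 to both parallel lines with radius 8.6 puts V and C at E ± 8.6·n: V = (-7.341, 4.481), C = (7.341, -4.481). Equal radii place R and K the same way about G: R = G + 8.6·n = (14.13, 39.65), K = G − 8.6·n = (28.81, 30.69). Then |EK| = |K − E| = 42.09.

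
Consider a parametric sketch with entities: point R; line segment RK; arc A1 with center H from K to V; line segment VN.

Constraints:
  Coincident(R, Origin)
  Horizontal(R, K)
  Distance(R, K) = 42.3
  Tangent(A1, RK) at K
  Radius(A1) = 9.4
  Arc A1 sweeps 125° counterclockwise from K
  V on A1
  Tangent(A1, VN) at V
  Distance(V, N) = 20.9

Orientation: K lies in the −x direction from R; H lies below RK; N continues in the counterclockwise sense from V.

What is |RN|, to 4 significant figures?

49.63

On A1, K sits at bearing 90° from H; a 125° counterclockwise sweep puts V at bearing 215°, so V = H + 9.4·(cos 215°, sin 215°) = (-50.00, -14.79). Tangency of A1 to VN means the radius HV is perpendicular to VN, so VN runs along (−sin 215°, cos 215°); with |VN| = 20.9, N = (-38.01, -31.91). Then |RN| = |N − R| = 49.63.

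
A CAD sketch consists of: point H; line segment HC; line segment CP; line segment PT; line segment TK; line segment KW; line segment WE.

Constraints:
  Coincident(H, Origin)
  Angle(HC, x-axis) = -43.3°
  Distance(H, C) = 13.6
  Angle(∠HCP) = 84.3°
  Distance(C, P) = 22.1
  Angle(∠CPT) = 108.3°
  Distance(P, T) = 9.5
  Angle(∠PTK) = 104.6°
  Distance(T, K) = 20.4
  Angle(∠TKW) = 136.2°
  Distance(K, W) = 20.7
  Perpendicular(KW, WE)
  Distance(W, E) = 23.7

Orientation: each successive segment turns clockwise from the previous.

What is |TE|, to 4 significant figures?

36.70

H is at the origin; HC runs at -43.3° with length 13.6, so C = (9.898, -9.327). ∠HCP = 84.3° gives CP at -139.0° from the x-axis; with |CP| = 22.1, P = (-6.781, -23.83). ∠CPT = 108.3° gives PT at 149.3° from the x-axis; with |PT| = 9.5, T = (-14.95, -18.98). ∠PTK = 104.6° gives TK at 73.90° from the x-axis; with |TK| = 20.4, K = (-9.293, 0.6240). ∠TKW = 136.2° gives KW at 30.10° from the x-axis; with |KW| = 20.7, W = (8.616, 11.01). KW ⟂ WE, so WE runs at -59.90°; with |WE| = 23.7, E = (20.50, -9.499). Then |TE| = |E − T| = 36.70.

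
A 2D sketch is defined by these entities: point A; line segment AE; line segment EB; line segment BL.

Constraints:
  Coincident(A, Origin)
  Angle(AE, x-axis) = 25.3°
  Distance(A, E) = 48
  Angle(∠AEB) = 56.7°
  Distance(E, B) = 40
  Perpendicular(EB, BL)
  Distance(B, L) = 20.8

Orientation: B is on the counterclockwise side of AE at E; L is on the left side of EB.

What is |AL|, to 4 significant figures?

23.65

∠AEB = 56.7°, so EB runs at 25.3° + (180° − 56.7°) = 148.6° from the x-axis; with |EB| = 40.0, B = E + 40.0·(cos 148.6°, sin 148.6°) = (9.254, 41.35). The perpendicularity gives BL at right angles to EB; with |BL| = 20.8 on the left of EB, L = B + 20.8·(-0.5210, -0.8536) = (-1.583, 23.60). Then |AL| = |L − A| = 23.65.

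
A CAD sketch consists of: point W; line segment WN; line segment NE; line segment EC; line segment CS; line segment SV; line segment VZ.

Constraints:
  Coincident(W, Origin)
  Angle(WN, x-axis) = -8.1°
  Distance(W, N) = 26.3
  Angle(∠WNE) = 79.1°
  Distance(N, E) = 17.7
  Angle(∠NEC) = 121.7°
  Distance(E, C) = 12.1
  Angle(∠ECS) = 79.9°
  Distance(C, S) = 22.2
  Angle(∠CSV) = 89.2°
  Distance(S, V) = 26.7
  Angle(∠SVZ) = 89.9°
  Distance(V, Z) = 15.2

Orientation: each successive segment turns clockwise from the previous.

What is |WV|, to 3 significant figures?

34.2

W is at the origin; WN runs at -8.1° with length 26.3, so N = (26.0, -3.71). ∠WNE = 79.1° gives NE at -109° from the x-axis; with |NE| = 17.7, E = (20.3, -20.4). ∠NEC = 121.7° gives EC at -167° from the x-axis; with |EC| = 12.1, C = (8.47, -23.1). ∠ECS = 79.9° gives CS at 92.6° from the x-axis; with |CS| = 22.2, S = (7.46, -0.924). ∠CSV = 89.2° gives SV at 1.80° from the x-axis; with |SV| = 26.7, V = (34.2, -0.0857). Then |WV| = |V − W| = 34.2.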